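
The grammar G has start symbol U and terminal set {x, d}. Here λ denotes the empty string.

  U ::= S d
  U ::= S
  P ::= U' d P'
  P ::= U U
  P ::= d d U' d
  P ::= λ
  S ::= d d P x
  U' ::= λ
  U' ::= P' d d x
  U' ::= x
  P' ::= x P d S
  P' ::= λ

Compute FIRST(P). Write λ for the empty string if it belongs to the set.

{λ, d, x}

FIRST(S) = {d}
FIRST(P') = {λ, x}
FIRST(U) = {d}  (via S d, S)
FIRST(U') = {λ, d, x}  (via P' d d x)
FIRST(P) = {λ, d, x}  (via U' d P', U U)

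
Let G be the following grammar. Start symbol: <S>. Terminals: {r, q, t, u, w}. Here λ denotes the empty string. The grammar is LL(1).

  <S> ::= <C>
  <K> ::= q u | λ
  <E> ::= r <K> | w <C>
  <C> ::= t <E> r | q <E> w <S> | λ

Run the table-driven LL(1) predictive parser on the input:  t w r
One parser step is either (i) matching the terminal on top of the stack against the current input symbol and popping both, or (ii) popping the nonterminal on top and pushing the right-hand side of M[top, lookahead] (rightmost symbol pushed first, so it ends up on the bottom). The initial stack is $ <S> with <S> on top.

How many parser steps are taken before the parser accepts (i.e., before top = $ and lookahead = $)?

7

     Stack      Input    Action
  1  $ <S>      t w r $  expand <S> ::= <C>
  2  $ <C>      t w r $  expand <C> ::= t <E> r
  3  $ r <E> t  t w r $  match t
  4  $ r <E>    w r $    expand <E> ::= w <C>
  5  $ r <C> w  w r $    match w
  6  $ r <C>    r $      expand <C> ::= λ
  7  $ r        r $      match r
Accept reached after 7 steps.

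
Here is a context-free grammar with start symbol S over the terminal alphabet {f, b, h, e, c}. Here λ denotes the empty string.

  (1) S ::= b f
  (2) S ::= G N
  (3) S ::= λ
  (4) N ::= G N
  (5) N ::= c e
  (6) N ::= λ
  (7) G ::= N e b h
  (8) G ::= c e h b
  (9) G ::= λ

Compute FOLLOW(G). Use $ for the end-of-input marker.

FIRST(S): from S::=b f we get {b}; from S::=G N we get {λ, c, e}; from S::=λ we get {λ}. So FIRST(S) = {λ, b, c, e}.
FIRST(N): from N::=G N we get {λ, c, e}; from N::=c e we get {c}; from N::=λ we get {λ}. So FIRST(N) = {λ, c, e}.
FIRST(G): from G::=N e b h we get {c, e}; from G::=c e h b we get {c}; from G::=λ we get {λ}. So FIRST(G) = {λ, c, e}.
FOLLOW(S) includes $ since S is the start symbol.
FOLLOW(S): S appears on no right-hand side. Thus FOLLOW(S) = {$}.
FOLLOW(N): in S::=G N, the suffix after N is empty, so FOLLOW(N) ⊇ FOLLOW(S) = {$}; in N::=G N, the suffix after N is empty (adds nothing new); in G::=N e b h, N is followed by e b h with FIRST {e}. Thus FOLLOW(N) = {$, e}.
FOLLOW(G): in S::=G N, G is followed by N with FIRST {λ, c, e}; in S::=G N, the suffix after G is nullable, so FOLLOW(G) ⊇ FOLLOW(S) = {$}; in N::=G N, G is followed by N with FIRST {λ, c, e}; in N::=G N, the suffix after G is nullable, so FOLLOW(G) ⊇ FOLLOW(N) = {$, e}. Thus FOLLOW(G) = {$, c, e}.

{$, c, e}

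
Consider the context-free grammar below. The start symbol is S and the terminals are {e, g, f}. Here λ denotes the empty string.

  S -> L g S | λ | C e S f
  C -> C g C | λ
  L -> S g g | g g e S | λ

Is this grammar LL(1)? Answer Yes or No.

No

FIRST(S) = {λ, e, g}
FIRST(C) = {λ, g}
FIRST(L) = {λ, e, g}
FOLLOW(S) = {$, f, g}
FOLLOW(C) = {e, g}
FOLLOW(L) = {g}
Cell M[C, g] receives both C -> C g C and C -> λ — the grammar is not LL(1).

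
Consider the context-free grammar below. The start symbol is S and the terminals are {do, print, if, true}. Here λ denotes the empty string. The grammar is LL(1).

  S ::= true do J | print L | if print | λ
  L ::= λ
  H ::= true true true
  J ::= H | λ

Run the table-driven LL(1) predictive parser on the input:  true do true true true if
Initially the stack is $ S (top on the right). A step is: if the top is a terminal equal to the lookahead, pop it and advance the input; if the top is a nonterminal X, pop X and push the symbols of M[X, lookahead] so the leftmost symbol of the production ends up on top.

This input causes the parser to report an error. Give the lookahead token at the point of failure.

if

step 1: stack=$ S  input=true do true true true if $  — expand S ::= true do J
step 2: stack=$ J do true  input=true do true true true if $  — match true
step 3: stack=$ J do  input=do true true true if $  — match do
step 4: stack=$ J  input=true true true if $  — expand J ::= H
step 5: stack=$ H  input=true true true if $  — expand H ::= true true true
step 6: stack=$ true true true  input=true true true if $  — match true
step 7: stack=$ true true  input=true true if $  — match true
step 8: stack=$ true  input=true if $  — match true
step 9: stack=$  input=if $  — error: stack empty but input remains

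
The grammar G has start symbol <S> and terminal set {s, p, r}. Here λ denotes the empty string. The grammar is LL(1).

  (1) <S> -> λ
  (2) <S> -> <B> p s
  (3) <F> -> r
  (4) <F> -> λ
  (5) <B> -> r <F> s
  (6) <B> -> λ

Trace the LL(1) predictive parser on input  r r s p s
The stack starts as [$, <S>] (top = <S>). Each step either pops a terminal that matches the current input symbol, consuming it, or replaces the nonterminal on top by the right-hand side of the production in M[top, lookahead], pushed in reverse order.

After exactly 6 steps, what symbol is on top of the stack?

     Stack          Input        Action
  1  $ <S>          r r s p s $  expand <S> -> <B> p s
  2  $ s p <B>      r r s p s $  expand <B> -> r <F> s
  3  $ s p s <F> r  r r s p s $  match r
  4  $ s p s <F>    r s p s $    expand <F> -> r
  5  $ s p s r      r s p s $    match r
  6  $ s p s        s p s $      match s
Stack after step 6: $ s p (top = p).

p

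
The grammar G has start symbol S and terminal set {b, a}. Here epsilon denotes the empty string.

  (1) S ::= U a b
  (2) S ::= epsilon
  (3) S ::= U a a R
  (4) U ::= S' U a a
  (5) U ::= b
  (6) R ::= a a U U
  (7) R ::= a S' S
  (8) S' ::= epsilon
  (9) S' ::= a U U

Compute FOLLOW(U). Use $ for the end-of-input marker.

{$, a, b}

FIRST(R) = {a}
FIRST(S') = {epsilon, a}
FIRST(U) = {a, b}  (via S' U a a)
FIRST(S) = {epsilon, a, b}  (via U a b, U a a R)
FOLLOW(S) includes $ since S is the start symbol.
FOLLOW(S): in R::=a S' S, the suffix after S is empty, so FOLLOW(S) ⊇ FOLLOW(R) = {$}. Thus FOLLOW(S) = {$}.
FOLLOW(R): in S::=U a a R, the suffix after R is empty, so FOLLOW(R) ⊇ FOLLOW(S) = {$}. Thus FOLLOW(R) = {$}.
FOLLOW(S'): in U::=S' U a a, S' is followed by U a a with FIRST {a, b}; in R::=a S' S, S' is followed by S with FIRST {epsilon, a, b}; in R::=a S' S, the suffix after S' is nullable, so FOLLOW(S') ⊇ FOLLOW(R) = {$}. Thus FOLLOW(S') = {$, a, b}.
FOLLOW(U): in S::=U a b, U is followed by a b with FIRST {a}; in S::=U a a R, U is followed by a a R with FIRST {a}; in U::=S' U a a, U is followed by a a with FIRST {a}; in R::=a a U U (occurrence 1), U is followed by U with FIRST {a, b}; in R::=a a U U (occurrence 2), the suffix after U is empty, so FOLLOW(U) ⊇ FOLLOW(R) = {$}; in S'::=a U U (occurrence 1), U is followed by U with FIRST {a, b}; in S'::=a U U (occurrence 2), the suffix after U is empty, so FOLLOW(U) ⊇ FOLLOW(S') = {$, a, b}. Thus FOLLOW(U) = {$, a, b}.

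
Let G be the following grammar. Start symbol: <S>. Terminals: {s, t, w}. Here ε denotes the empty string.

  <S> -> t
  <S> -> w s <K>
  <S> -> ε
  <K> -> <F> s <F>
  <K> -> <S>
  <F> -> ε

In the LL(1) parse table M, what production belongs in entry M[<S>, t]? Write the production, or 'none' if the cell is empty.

<S> -> t

FIRST(<S>) = {ε, t, w}
FIRST(<F>) = {ε}
FIRST(<K>) = {ε, s, t, w}  (via <F> s <F>, <S>)
FOLLOW(<S>) includes $ since <S> is the start symbol.
FOLLOW(<S>): in <K>-><S>, the suffix after <S> is empty, so FOLLOW(<S>) ⊇ FOLLOW(<K>) = {$}. Thus FOLLOW(<S>) = {$}.
FOLLOW(<K>): in <S>->w s <K>, the suffix after <K> is empty, so FOLLOW(<K>) ⊇ FOLLOW(<S>) = {$}. Thus FOLLOW(<K>) = {$}.
For <S> -> t: FIRST(t) = {t}, so it goes in M[<S>, t] for t ∈ {t}.
For <S> -> w s <K>: FIRST(w s <K>) = {w}, so it goes in M[<S>, t] for t ∈ {w}.
For <S> -> ε: FIRST(ε) = {ε}, so it goes in M[<S>, t] for t ∈ {}; since ε ∈ FIRST, also for every t ∈ FOLLOW(<S>) = {$}.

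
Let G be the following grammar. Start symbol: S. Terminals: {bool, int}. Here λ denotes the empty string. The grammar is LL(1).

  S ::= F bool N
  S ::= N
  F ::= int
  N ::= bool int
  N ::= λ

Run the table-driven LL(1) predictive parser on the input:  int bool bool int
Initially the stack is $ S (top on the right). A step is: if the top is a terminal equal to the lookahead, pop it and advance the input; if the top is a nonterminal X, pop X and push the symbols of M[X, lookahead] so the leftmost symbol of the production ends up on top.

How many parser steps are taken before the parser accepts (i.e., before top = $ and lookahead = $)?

7

     Stack         Input                Action
  1  $ S           int bool bool int $  expand S ::= F bool N
  2  $ N bool F    int bool bool int $  expand F ::= int
  3  $ N bool int  int bool bool int $  match int
  4  $ N bool      bool bool int $      match bool
  5  $ N           bool int $           expand N ::= bool int
  6  $ int bool    bool int $           match bool
  7  $ int         int $                match int
Accept reached after 7 steps.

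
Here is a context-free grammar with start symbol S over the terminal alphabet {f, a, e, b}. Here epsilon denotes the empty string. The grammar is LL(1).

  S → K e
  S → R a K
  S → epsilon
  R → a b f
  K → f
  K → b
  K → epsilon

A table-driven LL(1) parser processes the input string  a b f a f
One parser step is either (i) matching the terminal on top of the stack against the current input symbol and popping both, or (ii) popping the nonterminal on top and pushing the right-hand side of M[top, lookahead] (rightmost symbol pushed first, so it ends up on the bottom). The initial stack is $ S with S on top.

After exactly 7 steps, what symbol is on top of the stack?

     Stack        Input        Action
  1  $ S          a b f a f $  expand S → R a K
  2  $ K a R      a b f a f $  expand R → a b f
  3  $ K a f b a  a b f a f $  match a
  4  $ K a f b    b f a f $    match b
  5  $ K a f      f a f $      match f
  6  $ K a        a f $        match a
  7  $ K          f $          expand K → f
Stack after step 7: $ f (top = f).

f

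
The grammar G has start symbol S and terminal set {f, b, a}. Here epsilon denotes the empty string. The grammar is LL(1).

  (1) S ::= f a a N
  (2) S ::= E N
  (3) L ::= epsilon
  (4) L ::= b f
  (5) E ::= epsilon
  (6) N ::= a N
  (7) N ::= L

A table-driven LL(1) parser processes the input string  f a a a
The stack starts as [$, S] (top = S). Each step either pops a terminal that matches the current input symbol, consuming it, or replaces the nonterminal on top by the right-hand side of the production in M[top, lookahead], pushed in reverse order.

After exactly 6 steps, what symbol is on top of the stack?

step 1: stack=$ S  input=f a a a $  — expand S ::= f a a N
step 2: stack=$ N a a f  input=f a a a $  — match f
step 3: stack=$ N a a  input=a a a $  — match a
step 4: stack=$ N a  input=a a $  — match a
step 5: stack=$ N  input=a $  — expand N ::= a N
step 6: stack=$ N a  input=a $  — match a
Stack after step 6: $ N (top = N).

N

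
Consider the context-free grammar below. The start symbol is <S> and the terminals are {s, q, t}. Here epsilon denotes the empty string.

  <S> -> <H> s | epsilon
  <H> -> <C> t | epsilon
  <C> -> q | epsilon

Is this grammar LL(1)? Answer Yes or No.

FIRST(<S>) = {epsilon, q, s, t}
FIRST(<H>) = {epsilon, q, t}
FIRST(<C>) = {epsilon, q}
FOLLOW(<S>) = {$}
FOLLOW(<H>) = {s}
FOLLOW(<C>) = {t}
Each cell of M receives at most one production.

Yes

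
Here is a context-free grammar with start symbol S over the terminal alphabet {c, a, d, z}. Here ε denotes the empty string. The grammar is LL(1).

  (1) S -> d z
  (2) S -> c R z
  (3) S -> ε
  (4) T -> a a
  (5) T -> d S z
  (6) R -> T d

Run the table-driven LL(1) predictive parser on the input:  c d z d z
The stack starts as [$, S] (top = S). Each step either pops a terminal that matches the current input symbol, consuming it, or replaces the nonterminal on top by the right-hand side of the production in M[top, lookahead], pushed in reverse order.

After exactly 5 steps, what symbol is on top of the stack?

S

step 1: stack=$ S  input=c d z d z $  — expand S -> c R z
step 2: stack=$ z R c  input=c d z d z $  — match c
step 3: stack=$ z R  input=d z d z $  — expand R -> T d
step 4: stack=$ z d T  input=d z d z $  — expand T -> d S z
step 5: stack=$ z d z S d  input=d z d z $  — match d
Stack after step 5: $ z d z S (top = S).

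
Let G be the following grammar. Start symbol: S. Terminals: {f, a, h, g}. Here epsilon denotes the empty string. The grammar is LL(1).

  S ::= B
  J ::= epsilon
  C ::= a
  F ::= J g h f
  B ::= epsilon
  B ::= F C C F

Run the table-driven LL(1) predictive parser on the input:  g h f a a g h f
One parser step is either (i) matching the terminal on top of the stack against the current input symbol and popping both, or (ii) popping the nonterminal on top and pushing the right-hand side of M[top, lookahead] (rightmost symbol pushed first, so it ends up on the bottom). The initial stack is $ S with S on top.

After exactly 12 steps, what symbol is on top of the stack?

J

step 1: stack=$ S  input=g h f a a g h f $  — expand S ::= B
step 2: stack=$ B  input=g h f a a g h f $  — expand B ::= F C C F
step 3: stack=$ F C C F  input=g h f a a g h f $  — expand F ::= J g h f
step 4: stack=$ F C C f h g J  input=g h f a a g h f $  — expand J ::= epsilon
step 5: stack=$ F C C f h g  input=g h f a a g h f $  — match g
step 6: stack=$ F C C f h  input=h f a a g h f $  — match h
step 7: stack=$ F C C f  input=f a a g h f $  — match f
step 8: stack=$ F C C  input=a a g h f $  — expand C ::= a
step 9: stack=$ F C a  input=a a g h f $  — match a
step 10: stack=$ F C  input=a g h f $  — expand C ::= a
step 11: stack=$ F a  input=a g h f $  — match a
step 12: stack=$ F  input=g h f $  — expand F ::= J g h f
Stack after step 12: $ f h g J (top = J).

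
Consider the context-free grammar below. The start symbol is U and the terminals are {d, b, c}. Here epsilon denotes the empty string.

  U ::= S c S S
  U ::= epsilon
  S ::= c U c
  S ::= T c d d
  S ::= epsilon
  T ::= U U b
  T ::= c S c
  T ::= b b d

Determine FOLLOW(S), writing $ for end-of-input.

FIRST(U): from U::=S c S S we get {b, c}; from U::=epsilon we get {epsilon}. So FIRST(U) = {epsilon, b, c}.
FIRST(T): from T::=U U b we get {b, c}; from T::=c S c we get {c}; from T::=b b d we get {b}. So FIRST(T) = {b, c}.
FIRST(S): from S::=c U c we get {c}; from S::=T c d d we get {b, c}; from S::=epsilon we get {epsilon}. So FIRST(S) = {epsilon, b, c}.
FOLLOW(U) includes $ since U is the start symbol.
FOLLOW(U): in S::=c U c, U is followed by c with FIRST {c}; in T::=U U b (occurrence 1), U is followed by U b with FIRST {b, c}; in T::=U U b (occurrence 2), U is followed by b with FIRST {b}. Thus FOLLOW(U) = {$, b, c}.
FOLLOW(S): in U::=S c S S (occurrence 1), S is followed by c S S with FIRST {c}; in U::=S c S S (occurrence 2), S is followed by S with FIRST {epsilon, b, c}; in U::=S c S S (occurrence 2), the suffix after S is nullable, so FOLLOW(S) ⊇ FOLLOW(U) = {$, b, c}; in U::=S c S S (occurrence 3), the suffix after S is empty, so FOLLOW(S) ⊇ FOLLOW(U) = {$, b, c}; in T::=c S c, S is followed by c with FIRST {c}. Thus FOLLOW(S) = {$, b, c}.
FOLLOW(T): in S::=T c d d, T is followed by c d d with FIRST {c}. Thus FOLLOW(T) = {c}.

{$, b, c}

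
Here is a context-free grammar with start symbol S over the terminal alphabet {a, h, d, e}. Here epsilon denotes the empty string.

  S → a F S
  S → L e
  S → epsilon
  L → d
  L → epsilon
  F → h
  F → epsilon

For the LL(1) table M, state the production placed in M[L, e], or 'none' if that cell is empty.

FIRST(L): from L→d we get {d}; from L→epsilon we get {epsilon}. So FIRST(L) = {epsilon, d}.
FIRST(F): from F→h we get {h}; from F→epsilon we get {epsilon}. So FIRST(F) = {epsilon, h}.
FIRST(S): from S→a F S we get {a}; from S→L e we get {d, e}; from S→epsilon we get {epsilon}. So FIRST(S) = {epsilon, a, d, e}.
FOLLOW(S) includes $ since S is the start symbol.
FOLLOW(L): in S→L e, L is followed by e with FIRST {e}. Thus FOLLOW(L) = {e}.
For L → d: FIRST(d) = {d}, so it goes in M[L, t] for t ∈ {d}.
For L → epsilon: FIRST(epsilon) = {epsilon}, so it goes in M[L, t] for t ∈ {}; since epsilon ∈ FIRST, also for every t ∈ FOLLOW(L) = {e}.

L → epsilon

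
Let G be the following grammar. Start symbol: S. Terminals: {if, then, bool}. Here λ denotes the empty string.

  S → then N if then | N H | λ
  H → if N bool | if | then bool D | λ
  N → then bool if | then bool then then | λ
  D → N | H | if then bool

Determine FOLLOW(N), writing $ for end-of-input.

FIRST(H): from H→if N bool we get {if}; from H→if we get {if}; from H→then bool D we get {then}; from H→λ we get {λ}. So FIRST(H) = {λ, if, then}.
FIRST(N): from N→then bool if we get {then}; from N→then bool then then we get {then}; from N→λ we get {λ}. So FIRST(N) = {λ, then}.
FIRST(S): from S→then N if then we get {then}; from S→N H we get {λ, if, then}; from S→λ we get {λ}. So FIRST(S) = {λ, if, then}.
FIRST(D): from D→N we get {λ, then}; from D→H we get {λ, if, then}; from D→if then bool we get {if}. So FIRST(D) = {λ, if, then}.
FOLLOW(S) includes $ since S is the start symbol.
FOLLOW(S): S appears on no right-hand side. Thus FOLLOW(S) = {$}.
FOLLOW(H): in S→N H, the suffix after H is empty, so FOLLOW(H) ⊇ FOLLOW(S) = {$}; in D→H, the suffix after H is empty, so FOLLOW(H) ⊇ FOLLOW(D) = {$}. Thus FOLLOW(H) = {$}.
FOLLOW(D): in H→then bool D, the suffix after D is empty, so FOLLOW(D) ⊇ FOLLOW(H) = {$}. Thus FOLLOW(D) = {$}.
FOLLOW(N): in S→then N if then, N is followed by if then with FIRST {if}; in S→N H, N is followed by H with FIRST {λ, if, then}; in S→N H, the suffix after N is nullable, so FOLLOW(N) ⊇ FOLLOW(S) = {$}; in H→if N bool, N is followed by bool with FIRST {bool}; in D→N, the suffix after N is empty, so FOLLOW(N) ⊇ FOLLOW(D) = {$}. Thus FOLLOW(N) = {$, bool, if, then}.

{$, bool, if, then}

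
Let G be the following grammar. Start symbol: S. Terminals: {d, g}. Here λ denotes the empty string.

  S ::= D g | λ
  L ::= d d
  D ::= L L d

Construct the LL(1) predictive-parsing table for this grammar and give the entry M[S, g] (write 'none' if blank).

FIRST(L): from L::=d d we get {d}. So FIRST(L) = {d}.
FIRST(D): from D::=L L d we get {d}. So FIRST(D) = {d}.
FIRST(S): from S::=D g we get {d}; from S::=λ we get {λ}. So FIRST(S) = {λ, d}.
FOLLOW(S) includes $ since S is the start symbol.
FOLLOW(S): S appears on no right-hand side. Thus FOLLOW(S) = {$}.
For S ::= D g: FIRST(D g) = {d}, so it goes in M[S, t] for t ∈ {d}.
For S ::= λ: FIRST(λ) = {λ}, so it goes in M[S, t] for t ∈ {}; since λ ∈ FIRST, also for every t ∈ FOLLOW(S) = {$}.
None of these place a production in M[S, g].

none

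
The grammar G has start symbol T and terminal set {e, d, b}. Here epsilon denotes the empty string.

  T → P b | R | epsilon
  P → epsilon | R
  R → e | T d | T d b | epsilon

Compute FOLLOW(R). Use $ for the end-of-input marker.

FIRST(T): from T→P b we get {b, d, e}; from T→R we get {epsilon, b, d, e}; from T→epsilon we get {epsilon}. So FIRST(T) = {epsilon, b, d, e}.
FIRST(R): from R→e we get {e}; from R→T d we get {b, d, e}; from R→T d b we get {b, d, e}; from R→epsilon we get {epsilon}. So FIRST(R) = {epsilon, b, d, e}.
FIRST(P): from P→epsilon we get {epsilon}; from P→R we get {epsilon, b, d, e}. So FIRST(P) = {epsilon, b, d, e}.
FOLLOW(T) includes $ since T is the start symbol.
FOLLOW(T): in R→T d, T is followed by d with FIRST {d}; in R→T d b, T is followed by d b with FIRST {d}. Thus FOLLOW(T) = {$, d}.
FOLLOW(P): in T→P b, P is followed by b with FIRST {b}. Thus FOLLOW(P) = {b}.
FOLLOW(R): in T→R, the suffix after R is empty, so FOLLOW(R) ⊇ FOLLOW(T) = {$, d}; in P→R, the suffix after R is empty, so FOLLOW(R) ⊇ FOLLOW(P) = {b}. Thus FOLLOW(R) = {$, b, d}.

{$, b, d}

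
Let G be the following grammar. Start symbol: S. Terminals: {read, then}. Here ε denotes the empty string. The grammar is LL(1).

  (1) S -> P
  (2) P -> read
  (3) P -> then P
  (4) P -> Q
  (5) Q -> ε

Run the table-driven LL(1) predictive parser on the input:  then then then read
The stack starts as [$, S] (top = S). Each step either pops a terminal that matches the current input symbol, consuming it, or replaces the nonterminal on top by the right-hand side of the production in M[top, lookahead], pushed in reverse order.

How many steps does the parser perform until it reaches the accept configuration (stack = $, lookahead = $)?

9

step 1: stack=$ S  input=then then then read $  — expand S -> P
step 2: stack=$ P  input=then then then read $  — expand P -> then P
step 3: stack=$ P then  input=then then then read $  — match then
step 4: stack=$ P  input=then then read $  — expand P -> then P
step 5: stack=$ P then  input=then then read $  — match then
step 6: stack=$ P  input=then read $  — expand P -> then P
step 7: stack=$ P then  input=then read $  — match then
step 8: stack=$ P  input=read $  — expand P -> read
step 9: stack=$ read  input=read $  — match read
Accept reached after 9 steps.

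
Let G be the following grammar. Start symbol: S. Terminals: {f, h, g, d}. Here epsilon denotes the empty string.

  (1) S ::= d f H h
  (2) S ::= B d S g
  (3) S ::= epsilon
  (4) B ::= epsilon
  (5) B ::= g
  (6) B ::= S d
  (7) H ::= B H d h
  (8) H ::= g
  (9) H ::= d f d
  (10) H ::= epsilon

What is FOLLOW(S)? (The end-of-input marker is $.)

{$, d, g}

FIRST(S) = {epsilon, d, g}  (via B d S g)
FIRST(B) = {epsilon, d, g}  (via S d)
FIRST(H) = {epsilon, d, g}  (via B H d h)
FOLLOW(S) includes $ since S is the start symbol.
FOLLOW(S): in S::=B d S g, S is followed by g with FIRST {g}; in B::=S d, S is followed by d with FIRST {d}. Thus FOLLOW(S) = {$, d, g}.
FOLLOW(B): in S::=B d S g, B is followed by d S g with FIRST {d}; in H::=B H d h, B is followed by H d h with FIRST {d, g}. Thus FOLLOW(B) = {d, g}.
FOLLOW(H): in S::=d f H h, H is followed by h with FIRST {h}; in H::=B H d h, H is followed by d h with FIRST {d}. Thus FOLLOW(H) = {d, h}.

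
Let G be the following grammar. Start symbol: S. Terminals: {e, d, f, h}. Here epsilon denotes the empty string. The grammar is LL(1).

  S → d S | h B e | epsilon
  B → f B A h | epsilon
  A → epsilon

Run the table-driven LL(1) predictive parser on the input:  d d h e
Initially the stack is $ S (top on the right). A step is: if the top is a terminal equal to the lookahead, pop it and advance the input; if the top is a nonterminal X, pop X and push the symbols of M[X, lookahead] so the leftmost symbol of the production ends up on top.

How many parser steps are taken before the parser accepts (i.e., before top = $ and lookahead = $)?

     Stack    Input      Action
  1  $ S      d d h e $  expand S → d S
  2  $ S d    d d h e $  match d
  3  $ S      d h e $    expand S → d S
  4  $ S d    d h e $    match d
  5  $ S      h e $      expand S → h B e
  6  $ e B h  h e $      match h
  7  $ e B    e $        expand B → epsilon
  8  $ e      e $        match e
Accept reached after 8 steps.

8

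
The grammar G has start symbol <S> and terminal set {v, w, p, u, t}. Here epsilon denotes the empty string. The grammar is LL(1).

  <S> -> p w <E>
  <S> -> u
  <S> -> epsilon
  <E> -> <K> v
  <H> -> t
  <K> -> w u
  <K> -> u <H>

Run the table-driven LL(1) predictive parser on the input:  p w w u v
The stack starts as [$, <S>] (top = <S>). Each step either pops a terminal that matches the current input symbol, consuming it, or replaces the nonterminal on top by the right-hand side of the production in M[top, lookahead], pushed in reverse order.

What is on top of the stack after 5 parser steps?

     Stack      Input        Action
  1  $ <S>      p w w u v $  expand <S> -> p w <E>
  2  $ <E> w p  p w w u v $  match p
  3  $ <E> w    w w u v $    match w
  4  $ <E>      w u v $      expand <E> -> <K> v
  5  $ v <K>    w u v $      expand <K> -> w u
Stack after step 5: $ v u w (top = w).

w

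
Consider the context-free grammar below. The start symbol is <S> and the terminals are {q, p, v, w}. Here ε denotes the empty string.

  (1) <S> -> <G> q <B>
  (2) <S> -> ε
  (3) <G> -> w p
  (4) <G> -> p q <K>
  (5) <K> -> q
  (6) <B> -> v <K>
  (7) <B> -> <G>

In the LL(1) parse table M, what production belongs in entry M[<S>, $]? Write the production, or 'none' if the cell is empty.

FIRST(<G>) = {p, w}
FIRST(<K>) = {q}
FIRST(<S>) = {ε, p, w}  (via <G> q <B>)
FIRST(<B>) = {p, v, w}  (via <G>)
FOLLOW(<S>) includes $ since <S> is the start symbol.
FOLLOW(<S>): <S> appears on no right-hand side. Thus FOLLOW(<S>) = {$}.
For <S> -> <G> q <B>: FIRST(<G> q <B>) = {p, w}, so it goes in M[<S>, t] for t ∈ {p, w}.
For <S> -> ε: FIRST(ε) = {ε}, so it goes in M[<S>, t] for t ∈ {}; since ε ∈ FIRST, also for every t ∈ FOLLOW(<S>) = {$}.

<S> -> ε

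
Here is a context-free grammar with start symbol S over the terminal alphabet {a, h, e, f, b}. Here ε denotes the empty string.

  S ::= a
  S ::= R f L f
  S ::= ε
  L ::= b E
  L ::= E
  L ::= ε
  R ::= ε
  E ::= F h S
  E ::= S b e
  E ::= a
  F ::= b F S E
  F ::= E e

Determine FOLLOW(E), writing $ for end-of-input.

{a, b, e, f, h}

FIRST(R): from R::=ε we get {ε}. So FIRST(R) = {ε}.
FIRST(S): from S::=a we get {a}; from S::=R f L f we get {f}; from S::=ε we get {ε}. So FIRST(S) = {ε, a, f}.
FIRST(L): from L::=b E we get {b}; from L::=E we get {a, b, f}; from L::=ε we get {ε}. So FIRST(L) = {ε, a, b, f}.
FIRST(E): from E::=F h S we get {a, b, f}; from E::=S b e we get {a, b, f}; from E::=a we get {a}. So FIRST(E) = {a, b, f}.
FIRST(F): from F::=b F S E we get {b}; from F::=E e we get {a, b, f}. So FIRST(F) = {a, b, f}.
FOLLOW(S) includes $ since S is the start symbol.
FOLLOW(L): in S::=R f L f, L is followed by f with FIRST {f}. Thus FOLLOW(L) = {f}.
FOLLOW(R): in S::=R f L f, R is followed by f L f with FIRST {f}. Thus FOLLOW(R) = {f}.
FOLLOW(F): in E::=F h S, F is followed by h S with FIRST {h}; in F::=b F S E, F is followed by S E with FIRST {a, b, f}. Thus FOLLOW(F) = {a, b, f, h}.
FOLLOW(E): in L::=b E, the suffix after E is empty, so FOLLOW(E) ⊇ FOLLOW(L) = {f}; in L::=E, the suffix after E is empty, so FOLLOW(E) ⊇ FOLLOW(L) = {f}; in F::=b F S E, the suffix after E is empty, so FOLLOW(E) ⊇ FOLLOW(F) = {a, b, f, h}; in F::=E e, E is followed by e with FIRST {e}. Thus FOLLOW(E) = {a, b, e, f, h}.
FOLLOW(S): in E::=F h S, the suffix after S is empty, so FOLLOW(S) ⊇ FOLLOW(E) = {a, b, e, f, h}; in E::=S b e, S is followed by b e with FIRST {b}; in F::=b F S E, S is followed by E with FIRST {a, b, f}. Thus FOLLOW(S) = {$, a, b, e, f, h}.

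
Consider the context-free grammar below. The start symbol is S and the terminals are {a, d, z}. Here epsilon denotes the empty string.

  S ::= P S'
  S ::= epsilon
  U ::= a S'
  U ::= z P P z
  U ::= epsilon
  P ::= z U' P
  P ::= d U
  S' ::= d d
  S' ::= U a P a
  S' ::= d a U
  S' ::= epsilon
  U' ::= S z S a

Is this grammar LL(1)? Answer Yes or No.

No

FIRST(S) = {epsilon, d, z}
FIRST(U) = {epsilon, a, z}
FIRST(P) = {d, z}
FIRST(S') = {epsilon, a, d, z}
FIRST(U') = {d, z}
FOLLOW(S) = {$, a, z}
FOLLOW(U) = {$, a, d, z}
FOLLOW(P) = {$, a, d, z}
FOLLOW(S') = {$, a, d, z}
FOLLOW(U') = {d, z}
Cell M[S, z] receives both S ::= P S' and S ::= epsilon — the grammar is not LL(1).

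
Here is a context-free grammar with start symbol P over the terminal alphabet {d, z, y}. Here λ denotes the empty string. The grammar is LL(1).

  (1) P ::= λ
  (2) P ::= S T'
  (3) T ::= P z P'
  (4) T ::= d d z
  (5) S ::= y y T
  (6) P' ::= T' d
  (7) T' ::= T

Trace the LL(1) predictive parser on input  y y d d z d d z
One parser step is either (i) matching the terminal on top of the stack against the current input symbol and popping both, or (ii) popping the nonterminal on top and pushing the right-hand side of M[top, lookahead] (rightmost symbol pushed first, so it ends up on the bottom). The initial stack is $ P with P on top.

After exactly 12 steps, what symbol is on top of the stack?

      Stack       Input              Action
   1  $ P         y y d d z d d z $  expand P ::= S T'
   2  $ T' S      y y d d z d d z $  expand S ::= y y T
   3  $ T' T y y  y y d d z d d z $  match y
   4  $ T' T y    y d d z d d z $    match y
   5  $ T' T      d d z d d z $      expand T ::= d d z
   6  $ T' z d d  d d z d d z $      match d
   7  $ T' z d    d z d d z $        match d
   8  $ T' z      z d d z $          match z
   9  $ T'        d d z $            expand T' ::= T
  10  $ T         d d z $            expand T ::= d d z
  11  $ z d d     d d z $            match d
  12  $ z d       d z $              match d
Stack after step 12: $ z (top = z).

z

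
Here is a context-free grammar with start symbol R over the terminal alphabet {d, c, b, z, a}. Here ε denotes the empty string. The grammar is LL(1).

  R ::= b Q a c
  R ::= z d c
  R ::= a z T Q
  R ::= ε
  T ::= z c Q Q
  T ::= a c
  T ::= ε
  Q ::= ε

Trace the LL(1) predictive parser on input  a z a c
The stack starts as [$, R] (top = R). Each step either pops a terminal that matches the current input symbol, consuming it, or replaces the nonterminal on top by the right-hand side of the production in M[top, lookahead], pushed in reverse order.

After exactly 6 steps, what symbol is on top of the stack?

     Stack      Input      Action
  1  $ R        a z a c $  expand R ::= a z T Q
  2  $ Q T z a  a z a c $  match a
  3  $ Q T z    z a c $    match z
  4  $ Q T      a c $      expand T ::= a c
  5  $ Q c a    a c $      match a
  6  $ Q c      c $        match c
Stack after step 6: $ Q (top = Q).

Q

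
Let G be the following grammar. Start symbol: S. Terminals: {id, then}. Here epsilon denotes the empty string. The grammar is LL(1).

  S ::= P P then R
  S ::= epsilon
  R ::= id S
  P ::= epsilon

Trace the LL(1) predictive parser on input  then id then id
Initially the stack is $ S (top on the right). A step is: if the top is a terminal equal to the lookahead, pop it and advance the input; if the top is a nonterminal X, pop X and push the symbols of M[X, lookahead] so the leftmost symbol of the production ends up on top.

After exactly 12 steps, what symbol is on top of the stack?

S

      Stack         Input              Action
   1  $ S           then id then id $  expand S ::= P P then R
   2  $ R then P P  then id then id $  expand P ::= epsilon
   3  $ R then P    then id then id $  expand P ::= epsilon
   4  $ R then      then id then id $  match then
   5  $ R           id then id $       expand R ::= id S
   6  $ S id        id then id $       match id
   7  $ S           then id $          expand S ::= P P then R
   8  $ R then P P  then id $          expand P ::= epsilon
   9  $ R then P    then id $          expand P ::= epsilon
  10  $ R then      then id $          match then
  11  $ R           id $               expand R ::= id S
  12  $ S id        id $               match id
Stack after step 12: $ S (top = S).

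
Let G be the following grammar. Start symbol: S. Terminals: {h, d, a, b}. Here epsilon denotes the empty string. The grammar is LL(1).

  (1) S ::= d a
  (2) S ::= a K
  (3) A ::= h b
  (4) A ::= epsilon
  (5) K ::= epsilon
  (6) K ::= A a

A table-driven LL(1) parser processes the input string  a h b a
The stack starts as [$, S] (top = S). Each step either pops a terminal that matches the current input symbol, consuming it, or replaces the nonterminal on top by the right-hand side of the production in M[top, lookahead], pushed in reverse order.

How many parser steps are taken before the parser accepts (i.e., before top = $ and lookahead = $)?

step 1: stack=$ S  input=a h b a $  — expand S ::= a K
step 2: stack=$ K a  input=a h b a $  — match a
step 3: stack=$ K  input=h b a $  — expand K ::= A a
step 4: stack=$ a A  input=h b a $  — expand A ::= h b
step 5: stack=$ a b h  input=h b a $  — match h
step 6: stack=$ a b  input=b a $  — match b
step 7: stack=$ a  input=a $  — match a
Accept reached after 7 steps.

7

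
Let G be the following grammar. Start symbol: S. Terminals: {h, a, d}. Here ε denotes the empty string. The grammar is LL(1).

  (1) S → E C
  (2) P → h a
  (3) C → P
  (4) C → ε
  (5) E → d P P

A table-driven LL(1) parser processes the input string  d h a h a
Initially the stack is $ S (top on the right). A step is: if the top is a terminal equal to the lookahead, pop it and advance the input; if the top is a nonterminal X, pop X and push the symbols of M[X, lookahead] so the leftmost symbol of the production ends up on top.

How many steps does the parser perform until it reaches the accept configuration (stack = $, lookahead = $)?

step 1: stack=$ S  input=d h a h a $  — expand S → E C
step 2: stack=$ C E  input=d h a h a $  — expand E → d P P
step 3: stack=$ C P P d  input=d h a h a $  — match d
step 4: stack=$ C P P  input=h a h a $  — expand P → h a
step 5: stack=$ C P a h  input=h a h a $  — match h
step 6: stack=$ C P a  input=a h a $  — match a
step 7: stack=$ C P  input=h a $  — expand P → h a
step 8: stack=$ C a h  input=h a $  — match h
step 9: stack=$ C a  input=a $  — match a
step 10: stack=$ C  input=$  — expand C → ε
Accept reached after 10 steps.

10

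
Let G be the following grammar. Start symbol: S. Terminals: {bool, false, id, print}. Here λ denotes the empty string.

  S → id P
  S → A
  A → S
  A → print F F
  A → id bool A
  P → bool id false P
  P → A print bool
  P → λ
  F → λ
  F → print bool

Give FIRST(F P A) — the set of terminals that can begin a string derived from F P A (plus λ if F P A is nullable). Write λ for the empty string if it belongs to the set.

FIRST(F) = {λ, print}
FIRST(S) = {id, print}  (via A)
FIRST(A) = {id, print}  (via S)
FIRST(P) = {λ, bool, id, print}  (via A print bool)
FIRST(F P A): take FIRST of each symbol in turn, carrying on past any symbol whose FIRST contains λ; result {bool, id, print}.

{bool, id, print}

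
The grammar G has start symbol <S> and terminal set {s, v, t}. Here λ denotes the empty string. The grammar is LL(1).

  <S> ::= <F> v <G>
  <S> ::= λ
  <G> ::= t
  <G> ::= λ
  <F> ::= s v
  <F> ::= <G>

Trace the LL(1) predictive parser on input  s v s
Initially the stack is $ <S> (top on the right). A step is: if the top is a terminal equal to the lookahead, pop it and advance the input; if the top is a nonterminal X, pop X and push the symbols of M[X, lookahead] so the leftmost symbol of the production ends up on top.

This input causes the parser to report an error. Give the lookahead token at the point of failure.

step 1: stack=$ <S>  input=s v s $  — expand <S> ::= <F> v <G>
step 2: stack=$ <G> v <F>  input=s v s $  — expand <F> ::= s v
step 3: stack=$ <G> v v s  input=s v s $  — match s
step 4: stack=$ <G> v v  input=v s $  — match v
step 5: stack=$ <G> v  input=s $  — error: top is terminal v but lookahead is s

s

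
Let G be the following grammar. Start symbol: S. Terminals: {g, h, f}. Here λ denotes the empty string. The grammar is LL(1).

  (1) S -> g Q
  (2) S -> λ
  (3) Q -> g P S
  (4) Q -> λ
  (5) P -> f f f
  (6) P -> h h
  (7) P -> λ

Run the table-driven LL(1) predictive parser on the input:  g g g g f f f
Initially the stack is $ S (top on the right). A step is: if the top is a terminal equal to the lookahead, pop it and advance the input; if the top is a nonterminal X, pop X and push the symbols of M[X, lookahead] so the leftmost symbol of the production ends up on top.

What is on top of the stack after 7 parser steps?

step 1: stack=$ S  input=g g g g f f f $  — expand S -> g Q
step 2: stack=$ Q g  input=g g g g f f f $  — match g
step 3: stack=$ Q  input=g g g f f f $  — expand Q -> g P S
step 4: stack=$ S P g  input=g g g f f f $  — match g
step 5: stack=$ S P  input=g g f f f $  — expand P -> λ
step 6: stack=$ S  input=g g f f f $  — expand S -> g Q
step 7: stack=$ Q g  input=g g f f f $  — match g
Stack after step 7: $ Q (top = Q).

Q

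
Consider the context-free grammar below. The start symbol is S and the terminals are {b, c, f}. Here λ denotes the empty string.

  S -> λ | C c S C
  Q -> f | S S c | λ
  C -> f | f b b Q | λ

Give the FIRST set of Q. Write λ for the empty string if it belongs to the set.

FIRST(C) = {λ, f}
FIRST(S) = {λ, c, f}  (via C c S C)
FIRST(Q) = {λ, c, f}  (via S S c)

{λ, c, f}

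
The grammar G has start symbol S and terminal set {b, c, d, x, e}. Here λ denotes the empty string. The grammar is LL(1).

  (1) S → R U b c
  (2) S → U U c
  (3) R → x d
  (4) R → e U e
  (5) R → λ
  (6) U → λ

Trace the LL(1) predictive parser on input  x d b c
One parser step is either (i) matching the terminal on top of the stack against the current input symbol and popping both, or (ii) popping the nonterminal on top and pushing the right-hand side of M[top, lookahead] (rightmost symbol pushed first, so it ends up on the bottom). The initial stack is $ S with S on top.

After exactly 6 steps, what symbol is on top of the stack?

     Stack        Input      Action
  1  $ S          x d b c $  expand S → R U b c
  2  $ c b U R    x d b c $  expand R → x d
  3  $ c b U d x  x d b c $  match x
  4  $ c b U d    d b c $    match d
  5  $ c b U      b c $      expand U → λ
  6  $ c b        b c $      match b
Stack after step 6: $ c (top = c).

c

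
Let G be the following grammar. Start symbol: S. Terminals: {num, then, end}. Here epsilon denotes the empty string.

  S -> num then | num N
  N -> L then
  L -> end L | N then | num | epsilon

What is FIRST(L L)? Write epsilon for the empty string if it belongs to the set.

{epsilon, end, num, then}

FIRST(S) = {num}
FIRST(N) = {end, num, then}  (via L then)
FIRST(L) = {epsilon, end, num, then}  (via N then)
FIRST(L L): take FIRST of each symbol in turn, carrying on past any symbol whose FIRST contains epsilon; result {epsilon, end, num, then}.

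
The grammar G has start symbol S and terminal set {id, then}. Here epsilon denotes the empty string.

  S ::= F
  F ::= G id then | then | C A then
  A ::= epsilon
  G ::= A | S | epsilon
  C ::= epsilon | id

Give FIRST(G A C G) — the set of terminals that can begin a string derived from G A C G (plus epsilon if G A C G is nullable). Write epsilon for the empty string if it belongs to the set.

{epsilon, id, then}

FIRST(A) = {epsilon}
FIRST(C) = {epsilon, id}
FIRST(S) = {id, then}  (via F)
FIRST(G) = {epsilon, id, then}  (via A, S)
FIRST(F) = {id, then}  (via G id then, C A then)
FIRST(G A C G): take FIRST of each symbol in turn, carrying on past any symbol whose FIRST contains epsilon; result {epsilon, id, then}.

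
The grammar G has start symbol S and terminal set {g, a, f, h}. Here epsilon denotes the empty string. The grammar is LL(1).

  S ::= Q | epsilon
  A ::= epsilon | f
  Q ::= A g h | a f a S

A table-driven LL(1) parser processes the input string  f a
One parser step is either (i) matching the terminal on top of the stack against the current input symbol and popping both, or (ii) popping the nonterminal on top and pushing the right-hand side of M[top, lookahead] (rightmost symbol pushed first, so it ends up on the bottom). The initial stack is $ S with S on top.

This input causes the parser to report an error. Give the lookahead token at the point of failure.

a

     Stack    Input  Action
  1  $ S      f a $  expand S ::= Q
  2  $ Q      f a $  expand Q ::= A g h
  3  $ h g A  f a $  expand A ::= f
  4  $ h g f  f a $  match f
  5  $ h g    a $    error: top is terminal g but lookahead is a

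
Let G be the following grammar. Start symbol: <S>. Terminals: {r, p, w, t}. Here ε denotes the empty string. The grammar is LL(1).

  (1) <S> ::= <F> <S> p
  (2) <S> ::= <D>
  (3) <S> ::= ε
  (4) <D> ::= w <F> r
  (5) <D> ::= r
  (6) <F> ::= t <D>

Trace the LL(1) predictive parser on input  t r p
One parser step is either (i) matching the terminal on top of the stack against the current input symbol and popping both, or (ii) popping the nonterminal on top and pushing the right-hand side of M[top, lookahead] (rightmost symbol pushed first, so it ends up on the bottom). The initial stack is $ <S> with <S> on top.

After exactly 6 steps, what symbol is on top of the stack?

p

     Stack          Input    Action
  1  $ <S>          t r p $  expand <S> ::= <F> <S> p
  2  $ p <S> <F>    t r p $  expand <F> ::= t <D>
  3  $ p <S> <D> t  t r p $  match t
  4  $ p <S> <D>    r p $    expand <D> ::= r
  5  $ p <S> r      r p $    match r
  6  $ p <S>        p $      expand <S> ::= ε
Stack after step 6: $ p (top = p).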